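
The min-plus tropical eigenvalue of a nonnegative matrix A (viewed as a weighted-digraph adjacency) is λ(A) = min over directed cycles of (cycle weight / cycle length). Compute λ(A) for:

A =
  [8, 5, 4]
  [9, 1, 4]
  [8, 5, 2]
λ(A) = 1

Enumerate directed cycles and compute their means (weight / length). Sample:
  cycle 0 → 0: weight = 8, length = 1, mean = 8/1 ≈ 8.000
  cycle 1 → 1: weight = 1, length = 1, mean = 1/1 ≈ 1.000
  cycle 2 → 2: weight = 2, length = 1, mean = 2/1 ≈ 2.000
  cycle 0 → 1 → 0: weight = 14, length = 2, mean = 14/2 ≈ 7.000
  cycle 0 → 2 → 0: weight = 12, length = 2, mean = 12/2 ≈ 6.000
  cycle 1 → 0 → 1: weight = 14, length = 2, mean = 14/2 ≈ 7.000
Minimum mean = 1.000, attained e.g. along the cycle 1 → 1 with weight 1 and length 1. So λ(A) = 1/1 = 1.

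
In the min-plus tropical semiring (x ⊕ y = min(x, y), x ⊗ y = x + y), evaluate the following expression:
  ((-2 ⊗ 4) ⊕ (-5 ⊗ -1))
((-2 ⊗ 4) ⊕ (-5 ⊗ -1)) = -6

Expand innermost to outermost. Recall ⊕ takes the minimum of its arguments and ⊗ takes their sum. Working out the expression ((-2 ⊗ 4) ⊕ (-5 ⊗ -1)) gives -6.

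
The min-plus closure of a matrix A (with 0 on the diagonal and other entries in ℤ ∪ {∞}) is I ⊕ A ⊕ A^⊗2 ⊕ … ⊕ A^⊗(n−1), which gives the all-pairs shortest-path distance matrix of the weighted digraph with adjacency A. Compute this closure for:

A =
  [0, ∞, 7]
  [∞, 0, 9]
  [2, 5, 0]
Closure =
  [0, 12, 7]
  [11, 0, 9]
  [2, 5, 0]

This is the Floyd-Warshall all-pairs shortest-path computation. For each intermediate vertex k = 0, 1, …, 2, update dist[i][j] ← min(dist[i][j], dist[i][k] + dist[k][j]). The final matrix gives, for each (i, j), the minimum total weight of any directed path from i to j (possibly empty when i = j).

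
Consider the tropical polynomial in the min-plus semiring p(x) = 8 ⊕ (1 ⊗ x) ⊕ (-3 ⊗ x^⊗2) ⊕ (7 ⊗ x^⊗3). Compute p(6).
p(6) = 7

A tropical monomial a ⊗ x^⊗i evaluates to a + i · x. Evaluating each term at x = 6:
  Term 0 contributes 8 + 0 · 6 = 8
  Term 1 contributes 1 + 1 · 6 = 7
  Term 2 contributes -3 + 2 · 6 = 9
  Term 3 contributes 7 + 3 · 6 = 25
p(6) = ⊕ of these = min[8, 7, 9, 25] = 7.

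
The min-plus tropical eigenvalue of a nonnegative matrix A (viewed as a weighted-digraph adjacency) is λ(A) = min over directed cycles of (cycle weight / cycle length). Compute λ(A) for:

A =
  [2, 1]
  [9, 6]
λ(A) = 2

Enumerate directed cycles and compute their means (weight / length). Sample:
  cycle 0 → 0: weight = 2, length = 1, mean = 2/1 ≈ 2.000
  cycle 1 → 1: weight = 6, length = 1, mean = 6/1 ≈ 6.000
  cycle 0 → 1 → 0: weight = 10, length = 2, mean = 10/2 ≈ 5.000
  cycle 1 → 0 → 1: weight = 10, length = 2, mean = 10/2 ≈ 5.000
Minimum mean = 2.000, attained e.g. along the cycle 0 → 0 with weight 2 and length 1. So λ(A) = 2/1 = 2.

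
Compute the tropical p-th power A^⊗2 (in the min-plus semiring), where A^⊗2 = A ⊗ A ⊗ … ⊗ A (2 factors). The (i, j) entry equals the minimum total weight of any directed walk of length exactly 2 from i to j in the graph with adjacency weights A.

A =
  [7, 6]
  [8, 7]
A^⊗2 =
  [14, 13]
  [15, 14]

Each entry (A^⊗2)_ij equals the minimum over all length-2 walks i = v_0 → v_1 → … → v_2 = j of Σ_t A[v_t][v_{t+1}]. For example, for (i, j) = (0, 1) we minimise over 2 possible intermediate vertex sequences; the minimum is 13, attained along the walk 0 → 0 → 1.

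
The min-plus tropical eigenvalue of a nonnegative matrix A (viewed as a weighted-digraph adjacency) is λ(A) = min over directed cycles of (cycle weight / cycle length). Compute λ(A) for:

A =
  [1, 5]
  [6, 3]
λ(A) = 1

Enumerate directed cycles and compute their means (weight / length). Sample:
  cycle 0 → 0: weight = 1, length = 1, mean = 1/1 ≈ 1.000
  cycle 1 → 1: weight = 3, length = 1, mean = 3/1 ≈ 3.000
  cycle 0 → 1 → 0: weight = 11, length = 2, mean = 11/2 ≈ 5.500
  cycle 1 → 0 → 1: weight = 11, length = 2, mean = 11/2 ≈ 5.500
Minimum mean = 1.000, attained e.g. along the cycle 0 → 0 with weight 1 and length 1. So λ(A) = 1/1 = 1.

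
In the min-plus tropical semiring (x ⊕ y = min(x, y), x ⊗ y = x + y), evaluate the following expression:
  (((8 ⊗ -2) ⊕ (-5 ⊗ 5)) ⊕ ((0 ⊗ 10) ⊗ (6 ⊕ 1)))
(((8 ⊗ -2) ⊕ (-5 ⊗ 5)) ⊕ ((0 ⊗ 10) ⊗ (6 ⊕ 1))) = 0

Expand innermost to outermost. Recall ⊕ takes the minimum of its arguments and ⊗ takes their sum. Working out the expression (((8 ⊗ -2) ⊕ (-5 ⊗ 5)) ⊕ ((0 ⊗ 10) ⊗ (6 ⊕ 1))) gives 0.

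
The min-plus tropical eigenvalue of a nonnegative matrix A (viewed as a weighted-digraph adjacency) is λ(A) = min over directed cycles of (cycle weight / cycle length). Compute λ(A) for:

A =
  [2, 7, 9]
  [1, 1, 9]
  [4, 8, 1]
λ(A) = 1

Enumerate directed cycles and compute their means (weight / length). Sample:
  cycle 0 → 0: weight = 2, length = 1, mean = 2/1 ≈ 2.000
  cycle 1 → 1: weight = 1, length = 1, mean = 1/1 ≈ 1.000
  cycle 2 → 2: weight = 1, length = 1, mean = 1/1 ≈ 1.000
  cycle 0 → 1 → 0: weight = 8, length = 2, mean = 8/2 ≈ 4.000
  cycle 0 → 2 → 0: weight = 13, length = 2, mean = 13/2 ≈ 6.500
  cycle 1 → 0 → 1: weight = 8, length = 2, mean = 8/2 ≈ 4.000
Minimum mean = 1.000, attained e.g. along the cycle 1 → 1 with weight 1 and length 1. So λ(A) = 1/1 = 1.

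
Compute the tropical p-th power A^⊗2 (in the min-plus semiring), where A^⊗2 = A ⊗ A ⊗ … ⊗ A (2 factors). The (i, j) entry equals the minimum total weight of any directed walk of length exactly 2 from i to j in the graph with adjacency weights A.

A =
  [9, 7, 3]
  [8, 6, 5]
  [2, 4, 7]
A^⊗2 =
  [5, 7, 10]
  [7, 9, 11]
  [9, 9, 5]

Each entry (A^⊗2)_ij equals the minimum over all length-2 walks i = v_0 → v_1 → … → v_2 = j of Σ_t A[v_t][v_{t+1}]. For example, for (i, j) = (0, 2) we minimise over 3 possible intermediate vertex sequences; the minimum is 10, attained along the walk 0 → 2 → 2.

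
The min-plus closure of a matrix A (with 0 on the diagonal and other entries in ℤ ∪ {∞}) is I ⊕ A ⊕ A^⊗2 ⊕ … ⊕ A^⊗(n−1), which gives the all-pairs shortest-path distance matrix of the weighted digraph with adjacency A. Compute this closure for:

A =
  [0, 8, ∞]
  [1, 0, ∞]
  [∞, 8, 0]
Closure =
  [0, 8, ∞]
  [1, 0, ∞]
  [9, 8, 0]

This is the Floyd-Warshall all-pairs shortest-path computation. For each intermediate vertex k = 0, 1, …, 2, update dist[i][j] ← min(dist[i][j], dist[i][k] + dist[k][j]). The final matrix gives, for each (i, j), the minimum total weight of any directed path from i to j (possibly empty when i = j).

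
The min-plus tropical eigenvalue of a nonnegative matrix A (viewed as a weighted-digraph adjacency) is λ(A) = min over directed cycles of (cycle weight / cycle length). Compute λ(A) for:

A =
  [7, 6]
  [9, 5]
λ(A) = 5

Enumerate directed cycles and compute their means (weight / length). Sample:
  cycle 0 → 0: weight = 7, length = 1, mean = 7/1 ≈ 7.000
  cycle 1 → 1: weight = 5, length = 1, mean = 5/1 ≈ 5.000
  cycle 0 → 1 → 0: weight = 15, length = 2, mean = 15/2 ≈ 7.500
  cycle 1 → 0 → 1: weight = 15, length = 2, mean = 15/2 ≈ 7.500
Minimum mean = 5.000, attained e.g. along the cycle 1 → 1 with weight 5 and length 1. So λ(A) = 5/1 = 5.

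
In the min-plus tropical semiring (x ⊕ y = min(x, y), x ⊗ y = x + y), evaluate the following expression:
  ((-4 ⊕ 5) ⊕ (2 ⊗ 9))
((-4 ⊕ 5) ⊕ (2 ⊗ 9)) = -4

Expand innermost to outermost. Recall ⊕ takes the minimum of its arguments and ⊗ takes their sum. Working out the expression ((-4 ⊕ 5) ⊕ (2 ⊗ 9)) gives -4.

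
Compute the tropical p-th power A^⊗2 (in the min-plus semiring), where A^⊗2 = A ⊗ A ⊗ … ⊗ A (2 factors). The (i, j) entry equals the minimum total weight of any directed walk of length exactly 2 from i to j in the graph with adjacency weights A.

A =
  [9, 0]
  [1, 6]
A^⊗2 =
  [1, 6]
  [7, 1]

Each entry (A^⊗2)_ij equals the minimum over all length-2 walks i = v_0 → v_1 → … → v_2 = j of Σ_t A[v_t][v_{t+1}]. For example, for (i, j) = (0, 1) we minimise over 2 possible intermediate vertex sequences; the minimum is 6, attained along the walk 0 → 1 → 1.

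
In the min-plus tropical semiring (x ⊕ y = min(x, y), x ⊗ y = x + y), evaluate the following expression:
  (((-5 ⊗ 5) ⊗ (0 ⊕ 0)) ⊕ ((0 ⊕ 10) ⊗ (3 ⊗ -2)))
(((-5 ⊗ 5) ⊗ (0 ⊕ 0)) ⊕ ((0 ⊕ 10) ⊗ (3 ⊗ -2))) = 0

Expand innermost to outermost. Recall ⊕ takes the minimum of its arguments and ⊗ takes their sum. Working out the expression (((-5 ⊗ 5) ⊗ (0 ⊕ 0)) ⊕ ((0 ⊕ 10) ⊗ (3 ⊗ -2))) gives 0.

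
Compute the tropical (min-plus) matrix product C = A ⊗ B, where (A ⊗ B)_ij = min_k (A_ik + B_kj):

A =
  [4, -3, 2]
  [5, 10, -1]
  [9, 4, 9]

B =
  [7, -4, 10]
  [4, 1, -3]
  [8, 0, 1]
A ⊗ B =
  [1, -2, -6]
  [7, -1, 0]
  [8, 5, 1]

Apply the min-plus product entry-by-entry:
  C[0][0] = min over k of (A[0][0] + B[0][0] = 4 + 7 = 11, A[0][1] + B[1][0] = -3 + 4 = 1, A[0][2] + B[2][0] = 2 + 8 = 10) = 1 (attained at k = 1)
  C[0][1] = min over k of (A[0][0] + B[0][1] = 4 + -4 = 0, A[0][1] + B[1][1] = -3 + 1 = -2, A[0][2] + B[2][1] = 2 + 0 = 2) = -2 (attained at k = 1)
  C[0][2] = min over k of (A[0][0] + B[0][2] = 4 + 10 = 14, A[0][1] + B[1][2] = -3 + -3 = -6, A[0][2] + B[2][2] = 2 + 1 = 3) = -6 (attained at k = 1)
  C[1][0] = min over k of (A[1][0] + B[0][0] = 5 + 7 = 12, A[1][1] + B[1][0] = 10 + 4 = 14, A[1][2] + B[2][0] = -1 + 8 = 7) = 7 (attained at k = 2)
  C[1][1] = min over k of (A[1][0] + B[0][1] = 5 + -4 = 1, A[1][1] + B[1][1] = 10 + 1 = 11, A[1][2] + B[2][1] = -1 + 0 = -1) = -1 (attained at k = 2)
  C[1][2] = min over k of (A[1][0] + B[0][2] = 5 + 10 = 15, A[1][1] + B[1][2] = 10 + -3 = 7, A[1][2] + B[2][2] = -1 + 1 = 0) = 0 (attained at k = 2)
  C[2][0] = min over k of (A[2][0] + B[0][0] = 9 + 7 = 16, A[2][1] + B[1][0] = 4 + 4 = 8, A[2][2] + B[2][0] = 9 + 8 = 17) = 8 (attained at k = 1)
  C[2][1] = min over k of (A[2][0] + B[0][1] = 9 + -4 = 5, A[2][1] + B[1][1] = 4 + 1 = 5, A[2][2] + B[2][1] = 9 + 0 = 9) = 5 (attained at k = 0)
  C[2][2] = min over k of (A[2][0] + B[0][2] = 9 + 10 = 19, A[2][1] + B[1][2] = 4 + -3 = 1, A[2][2] + B[2][2] = 9 + 1 = 10) = 1 (attained at k = 1)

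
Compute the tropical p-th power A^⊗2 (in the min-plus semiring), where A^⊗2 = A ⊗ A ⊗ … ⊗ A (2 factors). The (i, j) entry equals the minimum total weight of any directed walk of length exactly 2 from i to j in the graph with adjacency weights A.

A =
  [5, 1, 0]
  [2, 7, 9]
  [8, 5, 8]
A^⊗2 =
  [3, 5, 5]
  [7, 3, 2]
  [7, 9, 8]

Each entry (A^⊗2)_ij equals the minimum over all length-2 walks i = v_0 → v_1 → … → v_2 = j of Σ_t A[v_t][v_{t+1}]. For example, for (i, j) = (0, 2) we minimise over 3 possible intermediate vertex sequences; the minimum is 5, attained along the walk 0 → 0 → 2.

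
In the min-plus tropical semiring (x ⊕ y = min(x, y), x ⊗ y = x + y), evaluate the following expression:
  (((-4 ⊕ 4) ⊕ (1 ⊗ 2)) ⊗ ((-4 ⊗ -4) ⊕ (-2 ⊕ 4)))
(((-4 ⊕ 4) ⊕ (1 ⊗ 2)) ⊗ ((-4 ⊗ -4) ⊕ (-2 ⊕ 4))) = -12

Expand innermost to outermost. Recall ⊕ takes the minimum of its arguments and ⊗ takes their sum. Working out the expression (((-4 ⊕ 4) ⊕ (1 ⊗ 2)) ⊗ ((-4 ⊗ -4) ⊕ (-2 ⊕ 4))) gives -12.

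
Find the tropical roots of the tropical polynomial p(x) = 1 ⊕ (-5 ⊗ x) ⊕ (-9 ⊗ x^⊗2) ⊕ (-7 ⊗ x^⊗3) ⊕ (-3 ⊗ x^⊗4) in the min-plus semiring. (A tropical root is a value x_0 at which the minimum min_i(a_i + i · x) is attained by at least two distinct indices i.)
Roots: {-4, -2, 4, 6}

Each tropical root is a break point of the lower envelope of the lines y = a_i + i · x (there are 5 lines, with slopes 0, 1, ..., 4). Only the lines that attain the minimum somewhere contribute to roots; other lines are dominated. Here the surviving (envelope) indices are i = 4, i = 3, i = 2, i = 1, i = 0.
Intersections between consecutive envelope lines give the roots: for adjacent envelope indices i < j the intersection is x = (a_i − a_j) / (j − i). Reading off the sorted break points: {-4, -2, 4, 6}.
Verification: at each break x_0, at least two indices attain the minimum of min_i(a_i + i · x_0).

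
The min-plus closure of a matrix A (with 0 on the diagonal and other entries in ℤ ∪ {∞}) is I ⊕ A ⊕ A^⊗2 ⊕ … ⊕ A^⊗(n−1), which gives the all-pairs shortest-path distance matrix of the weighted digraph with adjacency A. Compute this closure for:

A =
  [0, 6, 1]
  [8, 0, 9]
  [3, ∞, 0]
Closure =
  [0, 6, 1]
  [8, 0, 9]
  [3, 9, 0]

This is the Floyd-Warshall all-pairs shortest-path computation. For each intermediate vertex k = 0, 1, …, 2, update dist[i][j] ← min(dist[i][j], dist[i][k] + dist[k][j]). The final matrix gives, for each (i, j), the minimum total weight of any directed path from i to j (possibly empty when i = j).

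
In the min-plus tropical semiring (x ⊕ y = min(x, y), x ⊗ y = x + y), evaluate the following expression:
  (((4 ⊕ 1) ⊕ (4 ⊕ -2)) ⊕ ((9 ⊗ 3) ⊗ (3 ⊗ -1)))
(((4 ⊕ 1) ⊕ (4 ⊕ -2)) ⊕ ((9 ⊗ 3) ⊗ (3 ⊗ -1))) = -2

Expand innermost to outermost. Recall ⊕ takes the minimum of its arguments and ⊗ takes their sum. Working out the expression (((4 ⊕ 1) ⊕ (4 ⊕ -2)) ⊕ ((9 ⊗ 3) ⊗ (3 ⊗ -1))) gives -2.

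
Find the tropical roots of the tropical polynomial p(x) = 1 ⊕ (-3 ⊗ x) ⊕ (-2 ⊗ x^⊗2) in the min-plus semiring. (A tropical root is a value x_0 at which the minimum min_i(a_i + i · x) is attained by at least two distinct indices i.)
Roots: {-1, 4}

Each tropical root is a break point of the lower envelope of the lines y = a_i + i · x (there are 3 lines, with slopes 0, 1, ..., 2). Only the lines that attain the minimum somewhere contribute to roots; other lines are dominated. Here the surviving (envelope) indices are i = 2, i = 1, i = 0.
Intersections between consecutive envelope lines give the roots: for adjacent envelope indices i < j the intersection is x = (a_i − a_j) / (j − i). Reading off the sorted break points: {-1, 4}.
Verification: at each break x_0, at least two indices attain the minimum of min_i(a_i + i · x_0).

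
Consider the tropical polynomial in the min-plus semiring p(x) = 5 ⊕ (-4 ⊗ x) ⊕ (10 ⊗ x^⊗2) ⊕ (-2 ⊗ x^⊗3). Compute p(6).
p(6) = 2

A tropical monomial a ⊗ x^⊗i evaluates to a + i · x. Evaluating each term at x = 6:
  Term 0 contributes 5 + 0 · 6 = 5
  Term 1 contributes -4 + 1 · 6 = 2
  Term 2 contributes 10 + 2 · 6 = 22
  Term 3 contributes -2 + 3 · 6 = 16
p(6) = ⊕ of these = min[5, 2, 22, 16] = 2.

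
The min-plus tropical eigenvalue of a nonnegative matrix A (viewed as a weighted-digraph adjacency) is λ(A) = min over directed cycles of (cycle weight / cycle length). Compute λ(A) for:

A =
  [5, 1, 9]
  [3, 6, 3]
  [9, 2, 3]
λ(A) = 2

Enumerate directed cycles and compute their means (weight / length). Sample:
  cycle 0 → 0: weight = 5, length = 1, mean = 5/1 ≈ 5.000
  cycle 1 → 1: weight = 6, length = 1, mean = 6/1 ≈ 6.000
  cycle 2 → 2: weight = 3, length = 1, mean = 3/1 ≈ 3.000
  cycle 0 → 1 → 0: weight = 4, length = 2, mean = 4/2 ≈ 2.000
  cycle 0 → 2 → 0: weight = 18, length = 2, mean = 18/2 ≈ 9.000
  cycle 1 → 0 → 1: weight = 4, length = 2, mean = 4/2 ≈ 2.000
Minimum mean = 2.000, attained e.g. along the cycle 0 → 1 → 0 with weight 4 and length 2. So λ(A) = 4/2 = 2.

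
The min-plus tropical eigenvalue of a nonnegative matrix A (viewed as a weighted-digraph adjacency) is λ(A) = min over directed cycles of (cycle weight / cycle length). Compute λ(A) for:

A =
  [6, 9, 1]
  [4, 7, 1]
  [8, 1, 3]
λ(A) = 1

Enumerate directed cycles and compute their means (weight / length). Sample:
  cycle 0 → 0: weight = 6, length = 1, mean = 6/1 ≈ 6.000
  cycle 1 → 1: weight = 7, length = 1, mean = 7/1 ≈ 7.000
  cycle 2 → 2: weight = 3, length = 1, mean = 3/1 ≈ 3.000
  cycle 0 → 1 → 0: weight = 13, length = 2, mean = 13/2 ≈ 6.500
  cycle 0 → 2 → 0: weight = 9, length = 2, mean = 9/2 ≈ 4.500
  cycle 1 → 0 → 1: weight = 13, length = 2, mean = 13/2 ≈ 6.500
Minimum mean = 1.000, attained e.g. along the cycle 1 → 2 → 1 with weight 2 and length 2. So λ(A) = 2/2 = 1.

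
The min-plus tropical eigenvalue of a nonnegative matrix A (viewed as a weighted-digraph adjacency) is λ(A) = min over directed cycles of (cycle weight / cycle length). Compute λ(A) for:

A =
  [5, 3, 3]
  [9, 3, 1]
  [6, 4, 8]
λ(A) = 5/2

Enumerate directed cycles and compute their means (weight / length). Sample:
  cycle 0 → 0: weight = 5, length = 1, mean = 5/1 ≈ 5.000
  cycle 1 → 1: weight = 3, length = 1, mean = 3/1 ≈ 3.000
  cycle 2 → 2: weight = 8, length = 1, mean = 8/1 ≈ 8.000
  cycle 0 → 1 → 0: weight = 12, length = 2, mean = 12/2 ≈ 6.000
  cycle 0 → 2 → 0: weight = 9, length = 2, mean = 9/2 ≈ 4.500
  cycle 1 → 0 → 1: weight = 12, length = 2, mean = 12/2 ≈ 6.000
Minimum mean = 2.500, attained e.g. along the cycle 1 → 2 → 1 with weight 5 and length 2. So λ(A) = 5/2 = 5/2.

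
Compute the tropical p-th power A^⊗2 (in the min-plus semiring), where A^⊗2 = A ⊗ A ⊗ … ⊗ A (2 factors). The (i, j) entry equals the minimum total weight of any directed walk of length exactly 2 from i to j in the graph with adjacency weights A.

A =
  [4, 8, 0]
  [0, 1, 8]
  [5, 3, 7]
A^⊗2 =
  [5, 3, 4]
  [1, 2, 0]
  [3, 4, 5]

Each entry (A^⊗2)_ij equals the minimum over all length-2 walks i = v_0 → v_1 → … → v_2 = j of Σ_t A[v_t][v_{t+1}]. For example, for (i, j) = (0, 2) we minimise over 3 possible intermediate vertex sequences; the minimum is 4, attained along the walk 0 → 0 → 2.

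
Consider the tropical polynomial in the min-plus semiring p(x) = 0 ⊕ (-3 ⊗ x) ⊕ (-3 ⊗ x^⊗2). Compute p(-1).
p(-1) = -5

A tropical monomial a ⊗ x^⊗i evaluates to a + i · x. Evaluating each term at x = -1:
  Term 0 contributes 0 + 0 · -1 = 0
  Term 1 contributes -3 + 1 · -1 = -4
  Term 2 contributes -3 + 2 · -1 = -5
p(-1) = ⊕ of these = min[0, -4, -5] = -5.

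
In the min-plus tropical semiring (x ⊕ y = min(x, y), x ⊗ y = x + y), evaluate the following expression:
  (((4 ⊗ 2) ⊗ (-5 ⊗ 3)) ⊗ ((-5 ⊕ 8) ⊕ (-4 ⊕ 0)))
(((4 ⊗ 2) ⊗ (-5 ⊗ 3)) ⊗ ((-5 ⊕ 8) ⊕ (-4 ⊕ 0))) = -1

Expand innermost to outermost. Recall ⊕ takes the minimum of its arguments and ⊗ takes their sum. Working out the expression (((4 ⊗ 2) ⊗ (-5 ⊗ 3)) ⊗ ((-5 ⊕ 8) ⊕ (-4 ⊕ 0))) gives -1.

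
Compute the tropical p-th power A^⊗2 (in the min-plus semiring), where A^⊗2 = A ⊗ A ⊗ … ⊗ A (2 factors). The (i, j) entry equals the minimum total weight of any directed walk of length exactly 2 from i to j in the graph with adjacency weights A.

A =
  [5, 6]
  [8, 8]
A^⊗2 =
  [10, 11]
  [13, 14]

Each entry (A^⊗2)_ij equals the minimum over all length-2 walks i = v_0 → v_1 → … → v_2 = j of Σ_t A[v_t][v_{t+1}]. For example, for (i, j) = (0, 1) we minimise over 2 possible intermediate vertex sequences; the minimum is 11, attained along the walk 0 → 0 → 1.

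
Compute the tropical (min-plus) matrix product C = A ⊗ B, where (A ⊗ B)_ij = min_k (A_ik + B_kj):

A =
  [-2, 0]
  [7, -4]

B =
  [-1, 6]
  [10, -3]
A ⊗ B =
  [-3, -3]
  [6, -7]

Apply the min-plus product entry-by-entry:
  C[0][0] = min over k of (A[0][0] + B[0][0] = -2 + -1 = -3, A[0][1] + B[1][0] = 0 + 10 = 10) = -3 (attained at k = 0)
  C[0][1] = min over k of (A[0][0] + B[0][1] = -2 + 6 = 4, A[0][1] + B[1][1] = 0 + -3 = -3) = -3 (attained at k = 1)
  C[1][0] = min over k of (A[1][0] + B[0][0] = 7 + -1 = 6, A[1][1] + B[1][0] = -4 + 10 = 6) = 6 (attained at k = 0)
  C[1][1] = min over k of (A[1][0] + B[0][1] = 7 + 6 = 13, A[1][1] + B[1][1] = -4 + -3 = -7) = -7 (attained at k = 1)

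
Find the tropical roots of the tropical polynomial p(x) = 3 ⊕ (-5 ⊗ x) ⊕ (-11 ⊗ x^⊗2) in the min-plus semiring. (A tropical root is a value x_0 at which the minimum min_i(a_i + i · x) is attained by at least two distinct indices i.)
Roots: {6, 8}

Each tropical root is a break point of the lower envelope of the lines y = a_i + i · x (there are 3 lines, with slopes 0, 1, ..., 2). Only the lines that attain the minimum somewhere contribute to roots; other lines are dominated. Here the surviving (envelope) indices are i = 2, i = 1, i = 0.
Intersections between consecutive envelope lines give the roots: for adjacent envelope indices i < j the intersection is x = (a_i − a_j) / (j − i). Reading off the sorted break points: {6, 8}.
Verification: at each break x_0, at least two indices attain the minimum of min_i(a_i + i · x_0).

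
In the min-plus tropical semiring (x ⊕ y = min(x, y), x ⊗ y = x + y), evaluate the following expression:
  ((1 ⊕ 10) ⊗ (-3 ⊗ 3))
((1 ⊕ 10) ⊗ (-3 ⊗ 3)) = 1

Expand innermost to outermost. Recall ⊕ takes the minimum of its arguments and ⊗ takes their sum. Working out the expression ((1 ⊕ 10) ⊗ (-3 ⊗ 3)) gives 1.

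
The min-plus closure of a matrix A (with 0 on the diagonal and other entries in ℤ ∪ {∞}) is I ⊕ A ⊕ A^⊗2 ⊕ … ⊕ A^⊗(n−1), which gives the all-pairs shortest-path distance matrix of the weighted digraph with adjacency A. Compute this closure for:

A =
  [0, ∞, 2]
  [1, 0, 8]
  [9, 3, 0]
Closure =
  [0, 5, 2]
  [1, 0, 3]
  [4, 3, 0]

This is the Floyd-Warshall all-pairs shortest-path computation. For each intermediate vertex k = 0, 1, …, 2, update dist[i][j] ← min(dist[i][j], dist[i][k] + dist[k][j]). The final matrix gives, for each (i, j), the minimum total weight of any directed path from i to j (possibly empty when i = j).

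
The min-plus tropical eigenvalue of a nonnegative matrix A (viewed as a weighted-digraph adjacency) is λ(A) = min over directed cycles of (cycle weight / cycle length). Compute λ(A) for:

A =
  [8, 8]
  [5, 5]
λ(A) = 5

Enumerate directed cycles and compute their means (weight / length). Sample:
  cycle 0 → 0: weight = 8, length = 1, mean = 8/1 ≈ 8.000
  cycle 1 → 1: weight = 5, length = 1, mean = 5/1 ≈ 5.000
  cycle 0 → 1 → 0: weight = 13, length = 2, mean = 13/2 ≈ 6.500
  cycle 1 → 0 → 1: weight = 13, length = 2, mean = 13/2 ≈ 6.500
Minimum mean = 5.000, attained e.g. along the cycle 1 → 1 with weight 5 and length 1. So λ(A) = 5/1 = 5.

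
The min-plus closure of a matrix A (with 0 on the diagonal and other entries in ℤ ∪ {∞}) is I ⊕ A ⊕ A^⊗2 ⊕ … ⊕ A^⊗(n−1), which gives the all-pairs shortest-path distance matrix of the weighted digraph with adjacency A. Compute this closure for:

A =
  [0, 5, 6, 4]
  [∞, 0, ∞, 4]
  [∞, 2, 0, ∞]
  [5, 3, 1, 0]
Closure =
  [0, 5, 5, 4]
  [9, 0, 5, 4]
  [11, 2, 0, 6]
  [5, 3, 1, 0]

This is the Floyd-Warshall all-pairs shortest-path computation. For each intermediate vertex k = 0, 1, …, 3, update dist[i][j] ← min(dist[i][j], dist[i][k] + dist[k][j]). The final matrix gives, for each (i, j), the minimum total weight of any directed path from i to j (possibly empty when i = j).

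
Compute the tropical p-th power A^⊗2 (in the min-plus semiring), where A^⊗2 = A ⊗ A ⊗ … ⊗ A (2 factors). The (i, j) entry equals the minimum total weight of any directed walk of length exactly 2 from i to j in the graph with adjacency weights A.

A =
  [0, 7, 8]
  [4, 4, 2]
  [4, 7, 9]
A^⊗2 =
  [0, 7, 8]
  [4, 8, 6]
  [4, 11, 9]

Each entry (A^⊗2)_ij equals the minimum over all length-2 walks i = v_0 → v_1 → … → v_2 = j of Σ_t A[v_t][v_{t+1}]. For example, for (i, j) = (0, 2) we minimise over 3 possible intermediate vertex sequences; the minimum is 8, attained along the walk 0 → 0 → 2.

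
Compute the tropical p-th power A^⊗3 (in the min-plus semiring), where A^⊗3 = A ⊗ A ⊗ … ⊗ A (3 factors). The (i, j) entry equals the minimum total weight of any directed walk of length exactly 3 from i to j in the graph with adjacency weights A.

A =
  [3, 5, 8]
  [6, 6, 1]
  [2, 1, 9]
A^⊗3 =
  [8, 7, 9]
  [6, 8, 3]
  [4, 3, 8]

Each entry (A^⊗3)_ij equals the minimum over all length-3 walks i = v_0 → v_1 → … → v_3 = j of Σ_t A[v_t][v_{t+1}]. For example, for (i, j) = (0, 2) we minimise over 9 possible intermediate vertex sequences; the minimum is 9, attained along the walk 0 → 0 → 1 → 2.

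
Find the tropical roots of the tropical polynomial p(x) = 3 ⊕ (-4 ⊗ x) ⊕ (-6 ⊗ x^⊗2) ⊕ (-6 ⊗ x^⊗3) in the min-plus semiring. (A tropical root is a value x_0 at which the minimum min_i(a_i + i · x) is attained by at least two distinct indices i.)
Roots: {0, 2, 7}

Each tropical root is a break point of the lower envelope of the lines y = a_i + i · x (there are 4 lines, with slopes 0, 1, ..., 3). Only the lines that attain the minimum somewhere contribute to roots; other lines are dominated. Here the surviving (envelope) indices are i = 3, i = 2, i = 1, i = 0.
Intersections between consecutive envelope lines give the roots: for adjacent envelope indices i < j the intersection is x = (a_i − a_j) / (j − i). Reading off the sorted break points: {0, 2, 7}.
Verification: at each break x_0, at least two indices attain the minimum of min_i(a_i + i · x_0).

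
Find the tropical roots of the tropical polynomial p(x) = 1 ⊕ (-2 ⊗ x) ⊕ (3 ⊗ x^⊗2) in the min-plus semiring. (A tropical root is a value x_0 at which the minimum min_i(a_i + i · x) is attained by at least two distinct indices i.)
Roots: {-5, 3}

Each tropical root is a break point of the lower envelope of the lines y = a_i + i · x (there are 3 lines, with slopes 0, 1, ..., 2). Only the lines that attain the minimum somewhere contribute to roots; other lines are dominated. Here the surviving (envelope) indices are i = 2, i = 1, i = 0.
Intersections between consecutive envelope lines give the roots: for adjacent envelope indices i < j the intersection is x = (a_i − a_j) / (j − i). Reading off the sorted break points: {-5, 3}.
Verification: at each break x_0, at least two indices attain the minimum of min_i(a_i + i · x_0).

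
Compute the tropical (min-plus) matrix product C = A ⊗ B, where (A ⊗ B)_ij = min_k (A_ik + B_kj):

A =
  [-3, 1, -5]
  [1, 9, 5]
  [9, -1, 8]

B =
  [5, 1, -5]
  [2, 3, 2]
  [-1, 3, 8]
A ⊗ B =
  [-6, -2, -8]
  [4, 2, -4]
  [1, 2, 1]

Apply the min-plus product entry-by-entry:
  C[0][0] = min over k of (A[0][0] + B[0][0] = -3 + 5 = 2, A[0][1] + B[1][0] = 1 + 2 = 3, A[0][2] + B[2][0] = -5 + -1 = -6) = -6 (attained at k = 2)
  C[0][1] = min over k of (A[0][0] + B[0][1] = -3 + 1 = -2, A[0][1] + B[1][1] = 1 + 3 = 4, A[0][2] + B[2][1] = -5 + 3 = -2) = -2 (attained at k = 0)
  C[0][2] = min over k of (A[0][0] + B[0][2] = -3 + -5 = -8, A[0][1] + B[1][2] = 1 + 2 = 3, A[0][2] + B[2][2] = -5 + 8 = 3) = -8 (attained at k = 0)
  C[1][0] = min over k of (A[1][0] + B[0][0] = 1 + 5 = 6, A[1][1] + B[1][0] = 9 + 2 = 11, A[1][2] + B[2][0] = 5 + -1 = 4) = 4 (attained at k = 2)
  C[1][1] = min over k of (A[1][0] + B[0][1] = 1 + 1 = 2, A[1][1] + B[1][1] = 9 + 3 = 12, A[1][2] + B[2][1] = 5 + 3 = 8) = 2 (attained at k = 0)
  C[1][2] = min over k of (A[1][0] + B[0][2] = 1 + -5 = -4, A[1][1] + B[1][2] = 9 + 2 = 11, A[1][2] + B[2][2] = 5 + 8 = 13) = -4 (attained at k = 0)
  C[2][0] = min over k of (A[2][0] + B[0][0] = 9 + 5 = 14, A[2][1] + B[1][0] = -1 + 2 = 1, A[2][2] + B[2][0] = 8 + -1 = 7) = 1 (attained at k = 1)
  C[2][1] = min over k of (A[2][0] + B[0][1] = 9 + 1 = 10, A[2][1] + B[1][1] = -1 + 3 = 2, A[2][2] + B[2][1] = 8 + 3 = 11) = 2 (attained at k = 1)
  C[2][2] = min over k of (A[2][0] + B[0][2] = 9 + -5 = 4, A[2][1] + B[1][2] = -1 + 2 = 1, A[2][2] + B[2][2] = 8 + 8 = 16) = 1 (attained at k = 1)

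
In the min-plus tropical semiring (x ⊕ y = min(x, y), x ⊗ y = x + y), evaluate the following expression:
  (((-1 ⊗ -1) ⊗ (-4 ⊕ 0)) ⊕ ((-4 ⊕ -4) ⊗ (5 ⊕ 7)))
(((-1 ⊗ -1) ⊗ (-4 ⊕ 0)) ⊕ ((-4 ⊕ -4) ⊗ (5 ⊕ 7))) = -6

Expand innermost to outermost. Recall ⊕ takes the minimum of its arguments and ⊗ takes their sum. Working out the expression (((-1 ⊗ -1) ⊗ (-4 ⊕ 0)) ⊕ ((-4 ⊕ -4) ⊗ (5 ⊕ 7))) gives -6.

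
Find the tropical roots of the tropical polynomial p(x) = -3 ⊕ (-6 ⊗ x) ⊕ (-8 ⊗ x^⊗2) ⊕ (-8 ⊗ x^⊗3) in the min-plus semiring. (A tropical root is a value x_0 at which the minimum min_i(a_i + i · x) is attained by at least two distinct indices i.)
Roots: {0, 2, 3}

Each tropical root is a break point of the lower envelope of the lines y = a_i + i · x (there are 4 lines, with slopes 0, 1, ..., 3). Only the lines that attain the minimum somewhere contribute to roots; other lines are dominated. Here the surviving (envelope) indices are i = 3, i = 2, i = 1, i = 0.
Intersections between consecutive envelope lines give the roots: for adjacent envelope indices i < j the intersection is x = (a_i − a_j) / (j − i). Reading off the sorted break points: {0, 2, 3}.
Verification: at each break x_0, at least two indices attain the minimum of min_i(a_i + i · x_0).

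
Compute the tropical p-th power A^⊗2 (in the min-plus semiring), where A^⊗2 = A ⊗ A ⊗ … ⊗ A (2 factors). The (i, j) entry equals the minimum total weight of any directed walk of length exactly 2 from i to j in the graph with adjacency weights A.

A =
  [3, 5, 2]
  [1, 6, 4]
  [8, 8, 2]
A^⊗2 =
  [6, 8, 4]
  [4, 6, 3]
  [9, 10, 4]

Each entry (A^⊗2)_ij equals the minimum over all length-2 walks i = v_0 → v_1 → … → v_2 = j of Σ_t A[v_t][v_{t+1}]. For example, for (i, j) = (0, 2) we minimise over 3 possible intermediate vertex sequences; the minimum is 4, attained along the walk 0 → 2 → 2.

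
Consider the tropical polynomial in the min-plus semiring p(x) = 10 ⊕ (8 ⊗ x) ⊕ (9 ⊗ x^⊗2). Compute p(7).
p(7) = 10

A tropical monomial a ⊗ x^⊗i evaluates to a + i · x. Evaluating each term at x = 7:
  Term 0 contributes 10 + 0 · 7 = 10
  Term 1 contributes 8 + 1 · 7 = 15
  Term 2 contributes 9 + 2 · 7 = 23
p(7) = ⊕ of these = min[10, 15, 23] = 10.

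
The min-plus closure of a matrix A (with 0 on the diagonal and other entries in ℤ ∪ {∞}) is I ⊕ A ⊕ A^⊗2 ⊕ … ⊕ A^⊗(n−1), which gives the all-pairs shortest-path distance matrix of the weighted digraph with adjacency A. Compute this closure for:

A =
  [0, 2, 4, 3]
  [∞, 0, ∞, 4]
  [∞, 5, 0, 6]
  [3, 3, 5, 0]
Closure =
  [0, 2, 4, 3]
  [7, 0, 9, 4]
  [9, 5, 0, 6]
  [3, 3, 5, 0]

This is the Floyd-Warshall all-pairs shortest-path computation. For each intermediate vertex k = 0, 1, …, 3, update dist[i][j] ← min(dist[i][j], dist[i][k] + dist[k][j]). The final matrix gives, for each (i, j), the minimum total weight of any directed path from i to j (possibly empty when i = j).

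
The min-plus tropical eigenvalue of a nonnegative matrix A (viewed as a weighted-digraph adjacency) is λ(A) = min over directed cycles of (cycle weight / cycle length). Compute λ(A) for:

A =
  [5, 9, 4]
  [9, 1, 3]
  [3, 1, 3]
λ(A) = 1

Enumerate directed cycles and compute their means (weight / length). Sample:
  cycle 0 → 0: weight = 5, length = 1, mean = 5/1 ≈ 5.000
  cycle 1 → 1: weight = 1, length = 1, mean = 1/1 ≈ 1.000
  cycle 2 → 2: weight = 3, length = 1, mean = 3/1 ≈ 3.000
  cycle 0 → 1 → 0: weight = 18, length = 2, mean = 18/2 ≈ 9.000
  cycle 0 → 2 → 0: weight = 7, length = 2, mean = 7/2 ≈ 3.500
  cycle 1 → 0 → 1: weight = 18, length = 2, mean = 18/2 ≈ 9.000
Minimum mean = 1.000, attained e.g. along the cycle 1 → 1 with weight 1 and length 1. So λ(A) = 1/1 = 1.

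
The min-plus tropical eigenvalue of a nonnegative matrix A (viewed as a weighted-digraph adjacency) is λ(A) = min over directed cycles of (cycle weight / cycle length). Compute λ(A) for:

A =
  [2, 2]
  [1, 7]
λ(A) = 3/2

Enumerate directed cycles and compute their means (weight / length). Sample:
  cycle 0 → 0: weight = 2, length = 1, mean = 2/1 ≈ 2.000
  cycle 1 → 1: weight = 7, length = 1, mean = 7/1 ≈ 7.000
  cycle 0 → 1 → 0: weight = 3, length = 2, mean = 3/2 ≈ 1.500
  cycle 1 → 0 → 1: weight = 3, length = 2, mean = 3/2 ≈ 1.500
Minimum mean = 1.500, attained e.g. along the cycle 0 → 1 → 0 with weight 3 and length 2. So λ(A) = 3/2 = 3/2.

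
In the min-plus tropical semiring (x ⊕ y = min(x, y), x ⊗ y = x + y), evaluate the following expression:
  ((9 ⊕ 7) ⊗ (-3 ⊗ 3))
((9 ⊕ 7) ⊗ (-3 ⊗ 3)) = 7

Expand innermost to outermost. Recall ⊕ takes the minimum of its arguments and ⊗ takes their sum. Working out the expression ((9 ⊕ 7) ⊗ (-3 ⊗ 3)) gives 7.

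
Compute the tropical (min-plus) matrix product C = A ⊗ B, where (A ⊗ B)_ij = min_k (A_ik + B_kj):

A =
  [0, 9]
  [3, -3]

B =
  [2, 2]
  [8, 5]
A ⊗ B =
  [2, 2]
  [5, 2]

Apply the min-plus product entry-by-entry:
  C[0][0] = min over k of (A[0][0] + B[0][0] = 0 + 2 = 2, A[0][1] + B[1][0] = 9 + 8 = 17) = 2 (attained at k = 0)
  C[0][1] = min over k of (A[0][0] + B[0][1] = 0 + 2 = 2, A[0][1] + B[1][1] = 9 + 5 = 14) = 2 (attained at k = 0)
  C[1][0] = min over k of (A[1][0] + B[0][0] = 3 + 2 = 5, A[1][1] + B[1][0] = -3 + 8 = 5) = 5 (attained at k = 0)
  C[1][1] = min over k of (A[1][0] + B[0][1] = 3 + 2 = 5, A[1][1] + B[1][1] = -3 + 5 = 2) = 2 (attained at k = 1)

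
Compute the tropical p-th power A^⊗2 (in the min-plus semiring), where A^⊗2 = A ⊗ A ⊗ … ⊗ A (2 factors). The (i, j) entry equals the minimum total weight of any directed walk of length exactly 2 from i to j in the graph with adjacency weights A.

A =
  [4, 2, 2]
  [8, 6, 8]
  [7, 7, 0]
A^⊗2 =
  [8, 6, 2]
  [12, 10, 8]
  [7, 7, 0]

Each entry (A^⊗2)_ij equals the minimum over all length-2 walks i = v_0 → v_1 → … → v_2 = j of Σ_t A[v_t][v_{t+1}]. For example, for (i, j) = (0, 2) we minimise over 3 possible intermediate vertex sequences; the minimum is 2, attained along the walk 0 → 2 → 2.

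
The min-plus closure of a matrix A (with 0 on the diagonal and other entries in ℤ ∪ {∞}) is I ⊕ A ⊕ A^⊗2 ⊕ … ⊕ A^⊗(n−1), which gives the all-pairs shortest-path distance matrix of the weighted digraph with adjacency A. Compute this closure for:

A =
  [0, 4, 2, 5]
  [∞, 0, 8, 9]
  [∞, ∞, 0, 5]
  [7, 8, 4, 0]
Closure =
  [0, 4, 2, 5]
  [16, 0, 8, 9]
  [12, 13, 0, 5]
  [7, 8, 4, 0]

This is the Floyd-Warshall all-pairs shortest-path computation. For each intermediate vertex k = 0, 1, …, 3, update dist[i][j] ← min(dist[i][j], dist[i][k] + dist[k][j]). The final matrix gives, for each (i, j), the minimum total weight of any directed path from i to j (possibly empty when i = j).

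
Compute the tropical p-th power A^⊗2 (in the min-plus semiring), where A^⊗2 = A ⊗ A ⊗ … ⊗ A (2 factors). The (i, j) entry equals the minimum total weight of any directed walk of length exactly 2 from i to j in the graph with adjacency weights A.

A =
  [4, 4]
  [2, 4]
A^⊗2 =
  [6, 8]
  [6, 6]

Each entry (A^⊗2)_ij equals the minimum over all length-2 walks i = v_0 → v_1 → … → v_2 = j of Σ_t A[v_t][v_{t+1}]. For example, for (i, j) = (0, 1) we minimise over 2 possible intermediate vertex sequences; the minimum is 8, attained along the walk 0 → 0 → 1.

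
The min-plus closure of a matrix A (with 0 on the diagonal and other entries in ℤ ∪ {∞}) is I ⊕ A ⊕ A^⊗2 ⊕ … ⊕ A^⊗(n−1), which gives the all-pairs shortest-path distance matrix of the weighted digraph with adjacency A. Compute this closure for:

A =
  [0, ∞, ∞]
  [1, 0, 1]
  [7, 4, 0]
Closure =
  [0, ∞, ∞]
  [1, 0, 1]
  [5, 4, 0]

This is the Floyd-Warshall all-pairs shortest-path computation. For each intermediate vertex k = 0, 1, …, 2, update dist[i][j] ← min(dist[i][j], dist[i][k] + dist[k][j]). The final matrix gives, for each (i, j), the minimum total weight of any directed path from i to j (possibly empty when i = j).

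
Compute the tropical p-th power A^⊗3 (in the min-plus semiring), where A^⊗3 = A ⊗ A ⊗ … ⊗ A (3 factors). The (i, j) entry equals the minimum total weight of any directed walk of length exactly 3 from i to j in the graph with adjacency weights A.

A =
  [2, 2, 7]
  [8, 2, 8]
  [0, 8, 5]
A^⊗3 =
  [6, 6, 11]
  [10, 6, 12]
  [4, 4, 9]

Each entry (A^⊗3)_ij equals the minimum over all length-3 walks i = v_0 → v_1 → … → v_3 = j of Σ_t A[v_t][v_{t+1}]. For example, for (i, j) = (0, 2) we minimise over 9 possible intermediate vertex sequences; the minimum is 11, attained along the walk 0 → 0 → 0 → 2.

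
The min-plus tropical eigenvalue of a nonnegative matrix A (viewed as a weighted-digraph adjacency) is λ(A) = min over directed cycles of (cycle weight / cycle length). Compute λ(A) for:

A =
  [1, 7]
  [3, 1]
λ(A) = 1

Enumerate directed cycles and compute their means (weight / length). Sample:
  cycle 0 → 0: weight = 1, length = 1, mean = 1/1 ≈ 1.000
  cycle 1 → 1: weight = 1, length = 1, mean = 1/1 ≈ 1.000
  cycle 0 → 1 → 0: weight = 10, length = 2, mean = 10/2 ≈ 5.000
  cycle 1 → 0 → 1: weight = 10, length = 2, mean = 10/2 ≈ 5.000
Minimum mean = 1.000, attained e.g. along the cycle 0 → 0 with weight 1 and length 1. So λ(A) = 1/1 = 1.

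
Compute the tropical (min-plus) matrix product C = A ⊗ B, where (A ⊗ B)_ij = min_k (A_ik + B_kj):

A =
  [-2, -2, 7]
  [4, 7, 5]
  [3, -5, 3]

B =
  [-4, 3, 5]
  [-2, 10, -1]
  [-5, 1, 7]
A ⊗ B =
  [-6, 1, -3]
  [0, 6, 6]
  [-7, 4, -6]

Apply the min-plus product entry-by-entry:
  C[0][0] = min over k of (A[0][0] + B[0][0] = -2 + -4 = -6, A[0][1] + B[1][0] = -2 + -2 = -4, A[0][2] + B[2][0] = 7 + -5 = 2) = -6 (attained at k = 0)
  C[0][1] = min over k of (A[0][0] + B[0][1] = -2 + 3 = 1, A[0][1] + B[1][1] = -2 + 10 = 8, A[0][2] + B[2][1] = 7 + 1 = 8) = 1 (attained at k = 0)
  C[0][2] = min over k of (A[0][0] + B[0][2] = -2 + 5 = 3, A[0][1] + B[1][2] = -2 + -1 = -3, A[0][2] + B[2][2] = 7 + 7 = 14) = -3 (attained at k = 1)
  C[1][0] = min over k of (A[1][0] + B[0][0] = 4 + -4 = 0, A[1][1] + B[1][0] = 7 + -2 = 5, A[1][2] + B[2][0] = 5 + -5 = 0) = 0 (attained at k = 0)
  C[1][1] = min over k of (A[1][0] + B[0][1] = 4 + 3 = 7, A[1][1] + B[1][1] = 7 + 10 = 17, A[1][2] + B[2][1] = 5 + 1 = 6) = 6 (attained at k = 2)
  C[1][2] = min over k of (A[1][0] + B[0][2] = 4 + 5 = 9, A[1][1] + B[1][2] = 7 + -1 = 6, A[1][2] + B[2][2] = 5 + 7 = 12) = 6 (attained at k = 1)
  C[2][0] = min over k of (A[2][0] + B[0][0] = 3 + -4 = -1, A[2][1] + B[1][0] = -5 + -2 = -7, A[2][2] + B[2][0] = 3 + -5 = -2) = -7 (attained at k = 1)
  C[2][1] = min over k of (A[2][0] + B[0][1] = 3 + 3 = 6, A[2][1] + B[1][1] = -5 + 10 = 5, A[2][2] + B[2][1] = 3 + 1 = 4) = 4 (attained at k = 2)
  C[2][2] = min over k of (A[2][0] + B[0][2] = 3 + 5 = 8, A[2][1] + B[1][2] = -5 + -1 = -6, A[2][2] + B[2][2] = 3 + 7 = 10) = -6 (attained at k = 1)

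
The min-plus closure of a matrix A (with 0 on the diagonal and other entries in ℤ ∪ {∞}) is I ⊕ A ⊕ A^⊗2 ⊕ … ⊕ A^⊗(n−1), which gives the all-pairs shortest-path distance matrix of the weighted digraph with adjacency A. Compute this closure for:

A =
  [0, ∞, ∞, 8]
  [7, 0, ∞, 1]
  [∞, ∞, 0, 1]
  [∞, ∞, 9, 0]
Closure =
  [0, ∞, 17, 8]
  [7, 0, 10, 1]
  [∞, ∞, 0, 1]
  [∞, ∞, 9, 0]

This is the Floyd-Warshall all-pairs shortest-path computation. For each intermediate vertex k = 0, 1, …, 3, update dist[i][j] ← min(dist[i][j], dist[i][k] + dist[k][j]). The final matrix gives, for each (i, j), the minimum total weight of any directed path from i to j (possibly empty when i = j).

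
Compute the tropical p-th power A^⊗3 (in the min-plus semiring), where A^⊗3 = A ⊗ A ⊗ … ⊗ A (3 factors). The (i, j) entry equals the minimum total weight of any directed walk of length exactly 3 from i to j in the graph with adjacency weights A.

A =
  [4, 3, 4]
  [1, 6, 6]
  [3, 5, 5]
A^⊗3 =
  [8, 7, 8]
  [5, 8, 9]
  [7, 9, 10]

Each entry (A^⊗3)_ij equals the minimum over all length-3 walks i = v_0 → v_1 → … → v_3 = j of Σ_t A[v_t][v_{t+1}]. For example, for (i, j) = (0, 2) we minimise over 9 possible intermediate vertex sequences; the minimum is 8, attained along the walk 0 → 1 → 0 → 2.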